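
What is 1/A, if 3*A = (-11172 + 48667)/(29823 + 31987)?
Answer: 37086/7499 ≈ 4.9455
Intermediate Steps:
A = 7499/37086 (A = ((-11172 + 48667)/(29823 + 31987))/3 = (37495/61810)/3 = (37495*(1/61810))/3 = (⅓)*(7499/12362) = 7499/37086 ≈ 0.20221)
1/A = 1/(7499/37086) = 37086/7499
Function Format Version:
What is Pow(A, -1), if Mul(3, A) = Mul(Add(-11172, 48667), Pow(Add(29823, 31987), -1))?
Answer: Rational(37086, 7499) ≈ 4.9455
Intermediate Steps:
A = Rational(7499, 37086) (A = Mul(Rational(1, 3), Mul(Add(-11172, 48667), Pow(Add(29823, 31987), -1))) = Mul(Rational(1, 3), Mul(37495, Pow(61810, -1))) = Mul(Rational(1, 3), Mul(37495, Rational(1, 61810))) = Mul(Rational(1, 3), Rational(7499, 12362)) = Rational(7499, 37086) ≈ 0.20221)
Pow(A, -1) = Pow(Rational(7499, 37086), -1) = Rational(37086, 7499)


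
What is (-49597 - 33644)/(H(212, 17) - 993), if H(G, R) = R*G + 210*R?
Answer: -83241/6181 ≈ -13.467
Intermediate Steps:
H(G, R) = 210*R + G*R (H(G, R) = G*R + 210*R = 210*R + G*R)
(-49597 - 33644)/(H(212, 17) - 993) = (-49597 - 33644)/(17*(210 + 212) - 993) = -83241/(17*422 - 993) = -83241/(7174 - 993) = -83241/6181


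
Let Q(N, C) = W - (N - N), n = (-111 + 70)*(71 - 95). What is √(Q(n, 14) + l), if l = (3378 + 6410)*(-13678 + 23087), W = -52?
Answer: 2*√23023810 ≈ 9596.6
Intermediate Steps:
n = 984 (n = -41*(-24) = 984)
Q(N, C) = -52 (Q(N, C) = -52 - (N - N) = -52 - 1*0 = -52 + 0 = -52)
l = 92095292 (l = 9788*9409 = 92095292)
√(Q(n, 14) + l) = √(-52 + 92095292) = √92095240 = 2*√23023810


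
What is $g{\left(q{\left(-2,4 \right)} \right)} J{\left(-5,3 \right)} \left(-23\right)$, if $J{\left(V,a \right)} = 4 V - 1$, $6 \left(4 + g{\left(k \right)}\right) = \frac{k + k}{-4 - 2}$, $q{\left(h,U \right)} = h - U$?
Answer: $-1771$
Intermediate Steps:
$g{\left(k \right)} = -4 - \frac{k}{18}$ ($g{\left(k \right)} = -4 + \frac{\left(k + k\right) \frac{1}{-4 - 2}}{6} = -4 + \frac{2 k \frac{1}{-6}}{6} = -4 + \frac{2 k \left(- \frac{1}{6}\right)}{6} = -4 + \frac{\left(- \frac{1}{3}\right) k}{6} = -4 - \frac{k}{18}$)
$J{\left(V,a \right)} = -1 + 4 V$
$g{\left(q{\left(-2,4 \right)} \right)} J{\left(-5,3 \right)} \left(-23\right) = \left(-4 - \frac{-2 - 4}{18}\right) \left(-1 + 4 \left(-5\right)\right) \left(-23\right) = \left(-4 - \frac{-2 - 4}{18}\right) \left(-1 - 20\right) \left(-23\right) = \left(-4 - - \frac{1}{3}\right) \left(-21\right) \left(-23\right) = \left(-4 + \frac{1}{3}\right) \left(-21\right) \left(-23\right) = \left(- \frac{11}{3}\right) \left(-21\right) \left(-23\right) = 77 \left(-23\right) = -1771$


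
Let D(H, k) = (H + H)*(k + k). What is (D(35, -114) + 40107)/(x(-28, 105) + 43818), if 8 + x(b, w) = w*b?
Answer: 24147/40870 ≈ 0.59082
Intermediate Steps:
x(b, w) = -8 + b*w (x(b, w) = -8 + w*b = -8 + b*w)
D(H, k) = 4*H*k (D(H, k) = (2*H)*(2*k) = 4*H*k)
(D(35, -114) + 40107)/(x(-28, 105) + 43818) = (4*35*(-114) + 40107)/((-8 - 28*105) + 43818) = (-15960 + 40107)/((-8 - 2940) + 43818) = 24147/(-2948 + 43818) = 24147/40870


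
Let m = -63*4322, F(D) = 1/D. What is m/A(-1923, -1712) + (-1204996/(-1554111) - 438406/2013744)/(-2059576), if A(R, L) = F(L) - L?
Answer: -12840363898554098249512073/80733844034171570530368 ≈ -159.05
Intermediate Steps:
A(R, L) = 1/L - L
m = -272286
m/A(-1923, -1712) + (-1204996/(-1554111) - 438406/2013744)/(-2059576) = -272286/(1/(-1712) - 1*(-1712)) + (-1204996/(-1554111) - 438406/2013744)/(-2059576) = -272286/(-1/1712 + 1712) + (-1204996*(-1/1554111) - 438406*1/2013744)*(-1/2059576) = -272286/2930943/1712 + (92692/119547 - 219203/1006872)*(-1/2059576) = -272286*1712/2930943 + (22374639461/40122842328)*(-1/2059576) = -155384544/976981 - 22374639461/82636043110532928 = -12840363898554098249512073/80733844034171570530368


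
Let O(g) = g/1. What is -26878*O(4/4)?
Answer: -26878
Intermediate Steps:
O(g) = g (O(g) = g*1 = g)
-26878*O(4/4) = -107512/4 = -26878*1 = -26878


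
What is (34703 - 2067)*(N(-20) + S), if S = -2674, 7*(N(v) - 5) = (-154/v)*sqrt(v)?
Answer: -87105484 + 358996*I*sqrt(5)/5 ≈ -8.7106e+7 + 1.6055e+5*I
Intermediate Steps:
N(v) = 5 - 22/sqrt(v) (N(v) = 5 + ((-154/v)*sqrt(v))/7 = 5 + (-154/sqrt(v))/7 = 5 - 22/sqrt(v))
(34703 - 2067)*(N(-20) + S) = (34703 - 2067)*((5 - (-11)*I*sqrt(5)/5) - 2674) = 32636*((5 - (-11)*I*sqrt(5)/5) - 2674) = 32636*((5 + 11*I*sqrt(5)/5) - 2674) = 32636*(-2669 + 11*I*sqrt(5)/5) = -87105484 + 358996*I*sqrt(5)/5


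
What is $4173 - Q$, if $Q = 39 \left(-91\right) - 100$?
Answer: $7822$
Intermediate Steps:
$Q = -3649$ ($Q = -3549 - 100 = -3649$)
$4173 - Q = 4173 - -3649 = 4173 + 3649 = 7822$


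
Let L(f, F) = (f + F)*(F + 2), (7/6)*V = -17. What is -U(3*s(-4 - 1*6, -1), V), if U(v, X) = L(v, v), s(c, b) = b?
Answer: -6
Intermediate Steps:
V = -102/7 (V = (6/7)*(-17) = -102/7 ≈ -14.571)
L(f, F) = (2 + F)*(F + f) (L(f, F) = (F + f)*(2 + F) = (2 + F)*(F + f))
U(v, X) = 2*v² + 4*v (U(v, X) = v² + 2*v + 2*v + v*v = v² + 2*v + 2*v + v² = 2*v² + 4*v)
-U(3*s(-4 - 1*6, -1), V) = -2*3*(-1)*(2 + 3*(-1)) = -2*(-3)*(2 - 3) = -2*(-3)*(-1) = -1*6 = -6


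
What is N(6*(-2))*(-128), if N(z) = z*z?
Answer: -18432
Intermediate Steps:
N(z) = z²
N(6*(-2))*(-128) = (6*(-2))²*(-128) = (-12)²*(-128) = 144*(-128) = -18432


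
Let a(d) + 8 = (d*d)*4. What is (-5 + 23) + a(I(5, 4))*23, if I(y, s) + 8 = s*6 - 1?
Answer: 20534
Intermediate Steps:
I(y, s) = -9 + 6*s (I(y, s) = -8 + (s*6 - 1) = -8 + (6*s - 1) = -8 + (-1 + 6*s) = -9 + 6*s)
a(d) = -8 + 4*d**2 (a(d) = -8 + (d*d)*4 = -8 + d**2*4 = -8 + 4*d**2)
(-5 + 23) + a(I(5, 4))*23 = (-5 + 23) + (-8 + 4*(-9 + 6*4)**2)*23 = 18 + (-8 + 4*(-9 + 24)**2)*23 = 18 + (-8 + 4*15**2)*23 = 18 + (-8 + 4*225)*23 = 18 + (-8 + 900)*23 = 18 + 892*23 = 18 + 20516 = 20534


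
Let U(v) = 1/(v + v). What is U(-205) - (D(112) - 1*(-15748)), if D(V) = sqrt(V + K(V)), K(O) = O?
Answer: -6456681/410 - 4*sqrt(14) ≈ -15763.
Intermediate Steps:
D(V) = sqrt(2)*sqrt(V) (D(V) = sqrt(V + V) = sqrt(2*V) = sqrt(2)*sqrt(V))
U(v) = 1/(2*v)
U(-205) - (D(112) - 1*(-15748)) = (1/2)/(-205) - (sqrt(2)*sqrt(112) - 1*(-15748)) = (1/2)*(-1/205) - (sqrt(2)*(4*sqrt(7)) + 15748) = -1/410 - (4*sqrt(14) + 15748) = -1/410 - (15748 + 4*sqrt(14)) = -1/410 + (-15748 - 4*sqrt(14)) = -6456681/410 - 4*sqrt(14)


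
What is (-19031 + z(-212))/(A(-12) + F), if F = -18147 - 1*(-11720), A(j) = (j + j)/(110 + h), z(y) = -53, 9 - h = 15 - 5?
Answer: 2080156/700567 ≈ 2.9692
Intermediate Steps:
h = -1 (h = 9 - (15 - 5) = 9 - 1*10 = 9 - 10 = -1)
A(j) = 2*j/109 (A(j) = (j + j)/(110 - 1) = (2*j)/109 = (2*j)*(1/109) = 2*j/109)
F = -6427 (F = -18147 + 11720 = -6427)
(-19031 + z(-212))/(A(-12) + F) = (-19031 - 53)/((2/109)*(-12) - 6427) = -19084/(-24/109 - 6427) = -19084/(-700567/109) = -19084*(-109/700567) = 2080156/700567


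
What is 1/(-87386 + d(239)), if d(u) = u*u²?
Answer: 1/13564533 ≈ 7.3722e-8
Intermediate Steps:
d(u) = u³
1/(-87386 + d(239)) = 1/(-87386 + 239³) = 1/(-87386 + 13651919) = 1/13564533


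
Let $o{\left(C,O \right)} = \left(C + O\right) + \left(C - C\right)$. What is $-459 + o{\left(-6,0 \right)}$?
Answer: $-465$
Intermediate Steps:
$o{\left(C,O \right)} = C + O$ ($o{\left(C,O \right)} = \left(C + O\right) + 0 = C + O$)
$-459 + o{\left(-6,0 \right)} = -459 + \left(-6 + 0\right) = -459 - 6 = -465$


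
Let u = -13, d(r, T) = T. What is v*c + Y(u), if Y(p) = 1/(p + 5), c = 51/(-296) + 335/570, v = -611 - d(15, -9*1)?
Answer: -4221527/16872 ≈ -250.21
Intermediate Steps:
v = -602 (v = -611 - (-9) = -611 - 1*(-9) = -611 + 9 = -602)
c = 7009/16872 (c = 51*(-1/296) + 335*(1/570) = -51/296 + 67/114 = 7009/16872 ≈ 0.41542)
Y(p) = 1/(5 + p)
v*c + Y(u) = -602*7009/16872 + 1/(5 - 13) = -2109709/8436 + 1/(-8) = -2109709/8436 - ⅛ = -4221527/16872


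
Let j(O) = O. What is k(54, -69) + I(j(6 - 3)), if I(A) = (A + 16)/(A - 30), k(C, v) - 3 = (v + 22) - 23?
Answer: -1828/27 ≈ -67.704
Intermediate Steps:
k(C, v) = 2 + v (k(C, v) = 3 + ((v + 22) - 23) = 3 + ((22 + v) - 23) = 3 + (-1 + v) = 2 + v)
I(A) = (16 + A)/(-30 + A)
k(54, -69) + I(j(6 - 3)) = (2 - 69) + (16 + (6 - 3))/(-30 + (6 - 3)) = -67 + (16 + 3)/(-30 + 3) = -67 + 19/(-27) = -67 - 1/27*19 = -67 - 19/27 = -1828/27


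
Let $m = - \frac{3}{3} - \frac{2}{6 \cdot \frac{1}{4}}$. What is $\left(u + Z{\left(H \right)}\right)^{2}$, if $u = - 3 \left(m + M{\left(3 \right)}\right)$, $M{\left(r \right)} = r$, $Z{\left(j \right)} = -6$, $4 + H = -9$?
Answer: $64$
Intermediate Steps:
$H = -13$ ($H = -4 - 9 = -13$)
$m = - \frac{7}{3}$ ($m = \left(-3\right) \frac{1}{3} - \frac{2}{6 \cdot \frac{1}{4}} = -1 - \frac{2}{\frac{3}{2}} = -1 - \frac{4}{3} = - \frac{7}{3} \approx -2.3333$)
$u = -2$ ($u = - 3 \left(- \frac{7}{3} + 3\right) = \left(-3\right) \frac{2}{3} = -2$)
$\left(u + Z{\left(H \right)}\right)^{2} = \left(-2 - 6\right)^{2} = \left(-8\right)^{2} = 64$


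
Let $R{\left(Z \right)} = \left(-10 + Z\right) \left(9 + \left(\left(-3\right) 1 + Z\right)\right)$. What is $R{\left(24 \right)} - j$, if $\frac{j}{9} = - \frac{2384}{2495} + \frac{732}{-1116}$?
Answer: $\frac{33606621}{77345} \approx 434.5$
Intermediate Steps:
$j = - \frac{1121721}{77345}$ ($j = 9 \left(- \frac{2384}{2495} + \frac{732}{-1116}\right) = 9 \left(\left(-2384\right) \frac{1}{2495} + 732 \left(- \frac{1}{1116}\right)\right) = 9 \left(- \frac{2384}{2495} - \frac{61}{93}\right) = 9 \left(- \frac{373907}{232035}\right) = - \frac{1121721}{77345} \approx -14.503$)
$R{\left(Z \right)} = \left(-10 + Z\right) \left(6 + Z\right)$ ($R{\left(Z \right)} = \left(-10 + Z\right) \left(9 + \left(-3 + Z\right)\right) = \left(-10 + Z\right) \left(6 + Z\right)$)
$R{\left(24 \right)} - j = \left(-60 + 24^{2} - 96\right) - - \frac{1121721}{77345} = \left(-60 + 576 - 96\right) + \frac{1121721}{77345} = 420 + \frac{1121721}{77345} = \frac{33606621}{77345}$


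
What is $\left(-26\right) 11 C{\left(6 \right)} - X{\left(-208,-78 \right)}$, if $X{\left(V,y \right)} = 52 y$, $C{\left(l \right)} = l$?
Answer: $2340$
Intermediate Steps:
$\left(-26\right) 11 C{\left(6 \right)} - X{\left(-208,-78 \right)} = \left(-26\right) 11 \cdot 6 - 52 \left(-78\right) = \left(-286\right) 6 - -4056 = -1716 + 4056 = 2340$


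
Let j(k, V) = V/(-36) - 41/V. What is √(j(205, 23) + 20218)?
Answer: √384985477/138 ≈ 142.18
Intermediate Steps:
j(k, V) = -41/V - V/36 (j(k, V) = V*(-1/36) - 41/V = -V/36 - 41/V = -41/V - V/36)
√(j(205, 23) + 20218) = √((-41/23 - 1/36*23) + 20218) = √((-41*1/23 - 23/36) + 20218) = √((-41/23 - 23/36) + 20218) = √(-2005/828 + 20218) = √(16738499/828) = √384985477/138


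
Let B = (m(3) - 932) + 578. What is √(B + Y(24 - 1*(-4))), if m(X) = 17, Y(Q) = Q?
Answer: I*√309 ≈ 17.578*I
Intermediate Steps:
B = -337 (B = (17 - 932) + 578 = -915 + 578 = -337)
√(B + Y(24 - 1*(-4))) = √(-337 + (24 - 1*(-4))) = √(-337 + (24 + 4)) = √(-337 + 28) = √(-309) = I*√309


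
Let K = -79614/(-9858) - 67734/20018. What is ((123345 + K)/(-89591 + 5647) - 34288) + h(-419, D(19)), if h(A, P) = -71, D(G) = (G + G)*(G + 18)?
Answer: -47432607647744607/1380441199928 ≈ -34361.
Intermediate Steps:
D(G) = 2*G*(18 + G) (D(G) = (2*G)*(18 + G) = 2*G*(18 + G))
K = 77165940/16444787 (K = -79614*(-1/9858) - 67734*1/20018 = 13269/1643 - 33867/10009 = 77165940/16444787 ≈ 4.6924)
((123345 + K)/(-89591 + 5647) - 34288) + h(-419, D(19)) = ((123345 + 77165940/16444787)/(-89591 + 5647) - 34288) - 71 = ((2028459418455/16444787)/(-83944) - 34288) - 71 = ((2028459418455/16444787)*(-1/83944) - 34288) - 71 = (-2028459418455/1380441199928 - 34288) - 71 = -47334596322549719/1380441199928 - 71 = -47432607647744607/1380441199928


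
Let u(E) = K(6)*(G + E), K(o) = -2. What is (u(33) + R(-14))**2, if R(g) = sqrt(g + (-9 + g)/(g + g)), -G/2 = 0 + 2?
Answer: 93823/28 - 174*I*sqrt(287)/7 ≈ 3350.8 - 421.11*I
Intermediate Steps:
G = -4 (G = -2*(0 + 2) = -2*2 = -4)
R(g) = sqrt(g + (-9 + g)/(2*g)) (R(g) = sqrt(g + (-9 + g)/((2*g))) = sqrt(g + (-9 + g)*(1/(2*g))) = sqrt(g + (-9 + g)/(2*g)))
u(E) = 8 - 2*E (u(E) = -2*(-4 + E) = 8 - 2*E)
(u(33) + R(-14))**2 = ((8 - 2*33) + sqrt(2 - 18/(-14) + 4*(-14))/2)**2 = ((8 - 66) + sqrt(2 - 18*(-1/14) - 56)/2)**2 = (-58 + sqrt(2 + 9/7 - 56)/2)**2 = (-58 + sqrt(-369/7)/2)**2 = (-58 + (3*I*sqrt(287)/7)/2)**2 = (-58 + 3*I*sqrt(287)/14)**2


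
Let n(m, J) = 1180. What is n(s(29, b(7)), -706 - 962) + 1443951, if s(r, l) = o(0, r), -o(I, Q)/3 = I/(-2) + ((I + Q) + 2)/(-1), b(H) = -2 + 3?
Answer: 1445131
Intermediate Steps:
b(H) = 1
o(I, Q) = 6 + 3*Q + 9*I/2 (o(I, Q) = -3*(I/(-2) + ((I + Q) + 2)/(-1)) = -3*(I*(-1/2) + (2 + I + Q)*(-1)) = -3*(-I/2 + (-2 - I - Q)) = -3*(-2 - Q - 3*I/2) = 6 + 3*Q + 9*I/2)
s(r, l) = 6 + 3*r (s(r, l) = 6 + 3*r + (9/2)*0 = 6 + 3*r + 0 = 6 + 3*r)
n(s(29, b(7)), -706 - 962) + 1443951 = 1180 + 1443951 = 1445131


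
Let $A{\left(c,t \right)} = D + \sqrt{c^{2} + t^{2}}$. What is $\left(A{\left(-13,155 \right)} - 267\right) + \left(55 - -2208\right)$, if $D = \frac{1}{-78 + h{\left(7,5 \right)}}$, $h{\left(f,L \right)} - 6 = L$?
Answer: $\frac{133731}{67} + \sqrt{24194} \approx 2151.5$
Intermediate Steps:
$h{\left(f,L \right)} = 6 + L$
$D = - \frac{1}{67}$ ($D = \frac{1}{-78 + \left(6 + 5\right)} = \frac{1}{-78 + 11} = \frac{1}{-67} = - \frac{1}{67} \approx -0.014925$)
$A{\left(c,t \right)} = - \frac{1}{67} + \sqrt{c^{2} + t^{2}}$
$\left(A{\left(-13,155 \right)} - 267\right) + \left(55 - -2208\right) = \left(\left(- \frac{1}{67} + \sqrt{\left(-13\right)^{2} + 155^{2}}\right) - 267\right) + \left(55 - -2208\right) = \left(\left(- \frac{1}{67} + \sqrt{169 + 24025}\right) - 267\right) + \left(55 + 2208\right) = \left(\left(- \frac{1}{67} + \sqrt{24194}\right) - 267\right) + 2263 = \left(- \frac{17890}{67} + \sqrt{24194}\right) + 2263 = \frac{133731}{67} + \sqrt{24194}$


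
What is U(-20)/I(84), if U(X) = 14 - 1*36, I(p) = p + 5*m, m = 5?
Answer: -22/109 ≈ -0.20183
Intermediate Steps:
I(p) = 25 + p (I(p) = p + 5*5 = p + 25 = 25 + p)
U(X) = -22 (U(X) = 14 - 36 = -22)
U(-20)/I(84) = -22/(25 + 84) = -22/109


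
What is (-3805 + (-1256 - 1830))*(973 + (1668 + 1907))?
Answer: -31340268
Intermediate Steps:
(-3805 + (-1256 - 1830))*(973 + (1668 + 1907)) = (-3805 - 3086)*(973 + 3575) = -6891*4548 = -31340268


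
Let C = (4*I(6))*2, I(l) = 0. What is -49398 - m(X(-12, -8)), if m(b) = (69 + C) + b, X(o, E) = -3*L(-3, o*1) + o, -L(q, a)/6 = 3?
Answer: -49509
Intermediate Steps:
L(q, a) = -18 (L(q, a) = -6*3 = -18)
C = 0 (C = (4*0)*2 = 0*2 = 0)
X(o, E) = 54 + o (X(o, E) = -3*(-18) + o = 54 + o)
m(b) = 69 + b (m(b) = (69 + 0) + b = 69 + b)
-49398 - m(X(-12, -8)) = -49398 - (69 + (54 - 12)) = -49398 - (69 + 42) = -49398 - 1*111 = -49398 - 111 = -49509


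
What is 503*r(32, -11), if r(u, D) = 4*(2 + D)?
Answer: -18108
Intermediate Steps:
r(u, D) = 8 + 4*D
503*r(32, -11) = 503*(8 + 4*(-11)) = 503*(8 - 44) = 503*(-36) = -18108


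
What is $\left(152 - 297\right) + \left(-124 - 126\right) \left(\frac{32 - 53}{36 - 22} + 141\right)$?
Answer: $-35020$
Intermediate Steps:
$\left(152 - 297\right) + \left(-124 - 126\right) \left(\frac{32 - 53}{36 - 22} + 141\right) = -145 - 250 \left(- \frac{21}{14} + 141\right) = -145 - 250 \left(\left(-21\right) \frac{1}{14} + 141\right) = -145 - 250 \left(- \frac{3}{2} + 141\right) = -145 - 34875 = -35020$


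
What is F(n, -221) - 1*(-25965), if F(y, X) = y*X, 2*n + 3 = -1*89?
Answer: 36131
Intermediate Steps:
n = -46 (n = -3/2 + (-1*89)/2 = -3/2 + (1/2)*(-89) = -3/2 - 89/2 = -46)
F(y, X) = X*y
F(n, -221) - 1*(-25965) = -221*(-46) - 1*(-25965) = 10166 + 25965 = 36131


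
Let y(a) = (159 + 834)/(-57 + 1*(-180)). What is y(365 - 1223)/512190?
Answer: -331/40463010 ≈ -8.1803e-6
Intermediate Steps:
y(a) = -331/79 (y(a) = 993/(-57 - 180) = 993/(-237) = 993*(-1/237) = -331/79)
y(365 - 1223)/512190 = -331/79/512190 = -331/79*1/512190 = -331/40463010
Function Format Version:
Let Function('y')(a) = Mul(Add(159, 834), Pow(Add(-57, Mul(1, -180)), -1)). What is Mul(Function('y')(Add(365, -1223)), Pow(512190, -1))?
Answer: Rational(-331, 40463010) ≈ -8.1803e-6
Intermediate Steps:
Function('y')(a) = Rational(-331, 79) (Function('y')(a) = Mul(993, Pow(Add(-57, -180), -1)) = Mul(993, Pow(-237, -1)) = Mul(993, Rational(-1, 237)) = Rational(-331, 79))
Mul(Function('y')(Add(365, -1223)), Pow(512190, -1)) = Mul(Rational(-331, 79), Pow(512190, -1)) = Mul(Rational(-331, 79), Rational(1, 512190)) = Rational(-331, 40463010)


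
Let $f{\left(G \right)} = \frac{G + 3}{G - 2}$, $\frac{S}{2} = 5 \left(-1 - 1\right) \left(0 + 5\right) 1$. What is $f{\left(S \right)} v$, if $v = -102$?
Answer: $-97$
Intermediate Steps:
$S = -100$ ($S = 2 \cdot 5 \left(-1 - 1\right) \left(0 + 5\right) 1 = 2 \cdot 5 \left(\left(-2\right) 5\right) 1 = 2 \cdot 5 \left(-10\right) 1 = 2 \left(\left(-50\right) 1\right) = 2 \left(-50\right) = -100$)
$f{\left(G \right)} = \frac{3 + G}{-2 + G}$
$f{\left(S \right)} v = \frac{3 - 100}{-2 - 100} \left(-102\right) = \frac{1}{-102} \left(-97\right) \left(-102\right) = \left(- \frac{1}{102}\right) \left(-97\right) \left(-102\right) = \frac{97}{102} \left(-102\right) = -97$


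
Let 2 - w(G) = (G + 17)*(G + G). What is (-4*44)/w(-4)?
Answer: -88/53 ≈ -1.6604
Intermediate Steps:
w(G) = 2 - 2*G*(17 + G) (w(G) = 2 - (G + 17)*(G + G) = 2 - (17 + G)*2*G = 2 - 2*G*(17 + G))
(-4*44)/w(-4) = (-4*44)/(2 - 34*(-4) - 2*(-4)²) = -176/(2 + 136 - 2*16) = -176/(2 + 136 - 32) = -176/106 = -176*1/106 = -88/53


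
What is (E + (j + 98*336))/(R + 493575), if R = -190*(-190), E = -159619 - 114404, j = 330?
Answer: -48153/105935 ≈ -0.45455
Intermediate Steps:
E = -274023
R = 36100
(E + (j + 98*336))/(R + 493575) = (-274023 + (330 + 98*336))/(36100 + 493575) = (-274023 + (330 + 32928))/529675 = (-274023 + 33258)*(1/529675) = -240765*1/529675 = -48153/105935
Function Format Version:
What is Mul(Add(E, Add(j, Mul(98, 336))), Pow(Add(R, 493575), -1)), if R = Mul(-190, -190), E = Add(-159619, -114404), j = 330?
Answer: Rational(-48153, 105935) ≈ -0.45455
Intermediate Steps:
E = -274023
R = 36100
Mul(Add(E, Add(j, Mul(98, 336))), Pow(Add(R, 493575), -1)) = Mul(Add(-274023, Add(330, Mul(98, 336))), Pow(Add(36100, 493575), -1)) = Mul(Add(-274023, Add(330, 32928)), Pow(529675, -1)) = Mul(Add(-274023, 33258), Rational(1, 529675)) = Mul(-240765, Rational(1, 529675)) = Rational(-48153, 105935)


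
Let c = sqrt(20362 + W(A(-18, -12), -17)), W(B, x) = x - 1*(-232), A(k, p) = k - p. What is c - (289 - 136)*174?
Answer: -26622 + 19*sqrt(57) ≈ -26479.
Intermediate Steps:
W(B, x) = 232 + x (W(B, x) = x + 232 = 232 + x)
c = 19*sqrt(57) (c = sqrt(20362 + (232 - 17)) = sqrt(20362 + 215) = sqrt(20577) = 19*sqrt(57) ≈ 143.45)
c - (289 - 136)*174 = 19*sqrt(57) - (289 - 136)*174 = 19*sqrt(57) - 153*174 = 19*sqrt(57) - 1*26622 = 19*sqrt(57) - 26622 = -26622 + 19*sqrt(57)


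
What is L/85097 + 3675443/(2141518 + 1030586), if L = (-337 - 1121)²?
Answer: 7055913660427/269936534088 ≈ 26.139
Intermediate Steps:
L = 2125764 (L = (-1458)² = 2125764)
L/85097 + 3675443/(2141518 + 1030586) = 2125764/85097 + 3675443/(2141518 + 1030586) = 2125764*(1/85097) + 3675443/3172104 = 2125764/85097 + 3675443*(1/3172104) = 2125764/85097 + 3675443/3172104 = 7055913660427/269936534088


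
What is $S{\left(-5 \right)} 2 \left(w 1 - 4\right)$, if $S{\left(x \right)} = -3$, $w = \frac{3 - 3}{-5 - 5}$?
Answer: $24$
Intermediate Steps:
$w = 0$ ($w = \frac{0}{-10} = 0 \left(- \frac{1}{10}\right) = 0$)
$S{\left(-5 \right)} 2 \left(w 1 - 4\right) = \left(-3\right) 2 \left(0 \cdot 1 - 4\right) = - 6 \left(0 - 4\right) = \left(-6\right) \left(-4\right) = 24$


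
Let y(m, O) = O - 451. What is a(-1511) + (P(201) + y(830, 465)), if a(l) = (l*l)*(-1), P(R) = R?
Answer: -2282906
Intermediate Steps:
y(m, O) = -451 + O
a(l) = -l² (a(l) = l²*(-1) = -l²)
a(-1511) + (P(201) + y(830, 465)) = -1*(-1511)² + (201 + (-451 + 465)) = -1*2283121 + (201 + 14) = -2283121 + 215 = -2282906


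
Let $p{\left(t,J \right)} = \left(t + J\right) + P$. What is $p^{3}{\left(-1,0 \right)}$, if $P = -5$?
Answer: $-216$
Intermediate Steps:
$p{\left(t,J \right)} = -5 + J + t$ ($p{\left(t,J \right)} = \left(t + J\right) - 5 = \left(J + t\right) - 5 = -5 + J + t$)
$p^{3}{\left(-1,0 \right)} = \left(-5 + 0 - 1\right)^{3} = \left(-6\right)^{3} = -216$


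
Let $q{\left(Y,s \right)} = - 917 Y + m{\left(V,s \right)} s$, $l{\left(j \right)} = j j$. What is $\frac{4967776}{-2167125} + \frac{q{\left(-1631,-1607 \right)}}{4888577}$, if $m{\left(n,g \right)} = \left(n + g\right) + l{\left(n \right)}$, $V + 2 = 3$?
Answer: $- \frac{15454620183002}{10594157431125} \approx -1.4588$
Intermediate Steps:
$l{\left(j \right)} = j^{2}$
$V = 1$ ($V = -2 + 3 = 1$)
$m{\left(n,g \right)} = g + n + n^{2}$ ($m{\left(n,g \right)} = \left(n + g\right) + n^{2} = \left(g + n\right) + n^{2} = g + n + n^{2}$)
$q{\left(Y,s \right)} = - 917 Y + s \left(2 + s\right)$ ($q{\left(Y,s \right)} = - 917 Y + \left(s + 1 + 1^{2}\right) s = - 917 Y + \left(s + 1 + 1\right) s = - 917 Y + \left(2 + s\right) s = - 917 Y + s \left(2 + s\right)$)
$\frac{4967776}{-2167125} + \frac{q{\left(-1631,-1607 \right)}}{4888577} = \frac{4967776}{-2167125} + \frac{\left(-917\right) \left(-1631\right) - 1607 \left(2 - 1607\right)}{4888577} = 4967776 \left(- \frac{1}{2167125}\right) + \left(1495627 - -2579235\right) \frac{1}{4888577} = - \frac{4967776}{2167125} + \left(1495627 + 2579235\right) \frac{1}{4888577} = - \frac{4967776}{2167125} + 4074862 \cdot \frac{1}{4888577} = - \frac{4967776}{2167125} + \frac{4074862}{4888577} = - \frac{15454620183002}{10594157431125}$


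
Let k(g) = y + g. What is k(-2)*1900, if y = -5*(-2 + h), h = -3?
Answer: 43700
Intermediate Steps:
y = 25 (y = -5*(-2 - 3) = -5*(-5) = 25)
k(g) = 25 + g
k(-2)*1900 = (25 - 2)*1900 = 23*1900 = 43700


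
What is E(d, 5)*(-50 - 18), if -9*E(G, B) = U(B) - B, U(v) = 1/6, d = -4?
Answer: -986/27 ≈ -36.518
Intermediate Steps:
U(v) = ⅙
E(G, B) = -1/54 + B/9 (E(G, B) = -(⅙ - B)/9 = -1/54 + B/9)
E(d, 5)*(-50 - 18) = (-1/54 + (⅑)*5)*(-50 - 18) = (-1/54 + 5/9)*(-68) = (29/54)*(-68) = -986/27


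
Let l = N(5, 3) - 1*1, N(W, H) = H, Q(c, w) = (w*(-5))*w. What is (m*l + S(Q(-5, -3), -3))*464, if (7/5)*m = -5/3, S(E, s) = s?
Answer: -52432/21 ≈ -2496.8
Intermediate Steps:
Q(c, w) = -5*w² (Q(c, w) = (-5*w)*w = -5*w²)
l = 2 (l = 3 - 1*1 = 3 - 1 = 2)
m = -25/21 (m = 5*(-5/3)/7 = 5*(-5*⅓)/7 = (5/7)*(-5/3) = -25/21 ≈ -1.1905)
(m*l + S(Q(-5, -3), -3))*464 = (-25/21*2 - 3)*464 = (-50/21 - 3)*464 = -113/21*464 = -52432/21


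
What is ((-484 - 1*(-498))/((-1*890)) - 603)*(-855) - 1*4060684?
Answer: -315514394/89 ≈ -3.5451e+6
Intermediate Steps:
((-484 - 1*(-498))/((-1*890)) - 603)*(-855) - 1*4060684 = ((-484 + 498)/(-890) - 603)*(-855) - 4060684 = (14*(-1/890) - 603)*(-855) - 4060684 = (-7/445 - 603)*(-855) - 4060684 = -268342/445*(-855) - 4060684 = 45886482/89 - 4060684 = -315514394/89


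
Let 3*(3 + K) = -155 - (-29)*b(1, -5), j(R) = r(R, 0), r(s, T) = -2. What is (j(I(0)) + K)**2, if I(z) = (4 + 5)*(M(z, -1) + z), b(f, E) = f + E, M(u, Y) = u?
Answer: 81796/9 ≈ 9088.4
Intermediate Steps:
b(f, E) = E + f
I(z) = 18*z (I(z) = (4 + 5)*(z + z) = 9*(2*z) = 18*z)
j(R) = -2
K = -280/3 (K = -3 + (-155 - (-29)*(-5 + 1))/3 = -3 + (-155 - (-29)*(-4))/3 = -3 + (-155 - 1*116)/3 = -3 + (-155 - 116)/3 = -3 + (1/3)*(-271) = -3 - 271/3 = -280/3 ≈ -93.333)
(j(I(0)) + K)**2 = (-2 - 280/3)**2 = (-286/3)**2 = 81796/9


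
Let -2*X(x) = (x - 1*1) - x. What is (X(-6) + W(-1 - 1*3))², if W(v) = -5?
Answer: 81/4 ≈ 20.250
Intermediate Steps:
X(x) = ½ (X(x) = -((x - 1*1) - x)/2 = -((x - 1) - x)/2 = -((-1 + x) - x)/2 = -½*(-1) = ½)
(X(-6) + W(-1 - 1*3))² = (½ - 5)² = (-9/2)² = 81/4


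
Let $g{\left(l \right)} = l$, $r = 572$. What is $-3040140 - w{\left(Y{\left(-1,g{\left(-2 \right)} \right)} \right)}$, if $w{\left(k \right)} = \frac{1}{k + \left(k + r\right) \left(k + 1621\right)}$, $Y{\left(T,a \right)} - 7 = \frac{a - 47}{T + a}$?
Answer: $- \frac{26785299396729}{8810548} \approx -3.0401 \cdot 10^{6}$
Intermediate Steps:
$Y{\left(T,a \right)} = 7 + \frac{-47 + a}{T + a}$ ($Y{\left(T,a \right)} = 7 + \frac{a - 47}{T + a} = 7 + \frac{-47 + a}{T + a}$)
$w{\left(k \right)} = \frac{1}{k + \left(572 + k\right) \left(1621 + k\right)}$ ($w{\left(k \right)} = \frac{1}{k + \left(k + 572\right) \left(k + 1621\right)} = \frac{1}{k + \left(572 + k\right) \left(1621 + k\right)}$)
$-3040140 - w{\left(Y{\left(-1,g{\left(-2 \right)} \right)} \right)} = -3040140 - \frac{1}{927212 + \left(\frac{-47 + 7 \left(-1\right) + 8 \left(-2\right)}{-1 - 2}\right)^{2} + 2194 \frac{-47 + 7 \left(-1\right) + 8 \left(-2\right)}{-1 - 2}} = -3040140 - \frac{1}{927212 + \left(\frac{-47 - 7 - 16}{-3}\right)^{2} + 2194 \frac{-47 - 7 - 16}{-3}} = -3040140 - \frac{1}{927212 + \left(\left(- \frac{1}{3}\right) \left(-70\right)\right)^{2} + 2194 \left(\left(- \frac{1}{3}\right) \left(-70\right)\right)} = -3040140 - \frac{1}{927212 + \left(\frac{70}{3}\right)^{2} + 2194 \cdot \frac{70}{3}} = -3040140 - \frac{1}{927212 + \frac{4900}{9} + \frac{153580}{3}} = -3040140 - \frac{1}{\frac{8810548}{9}} = -3040140 - \frac{9}{8810548} = - \frac{26785299396729}{8810548}$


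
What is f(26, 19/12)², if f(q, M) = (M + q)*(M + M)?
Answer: 39551521/5184 ≈ 7629.5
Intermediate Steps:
f(q, M) = 2*M*(M + q) (f(q, M) = (M + q)*(2*M) = 2*M*(M + q))
f(26, 19/12)² = (2*(19/12)*(19/12 + 26))² = (2*(19/12)*(331/12))² = (6289/72)² = 39551521/5184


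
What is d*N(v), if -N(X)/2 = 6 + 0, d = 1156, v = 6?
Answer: -13872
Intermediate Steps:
N(X) = -12 (N(X) = -2*(6 + 0) = -2*6 = -12)
d*N(v) = 1156*(-12) = -13872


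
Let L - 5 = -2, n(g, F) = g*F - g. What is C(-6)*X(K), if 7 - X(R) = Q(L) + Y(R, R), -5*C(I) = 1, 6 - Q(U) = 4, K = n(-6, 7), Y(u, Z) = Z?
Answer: -41/5 ≈ -8.2000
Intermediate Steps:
n(g, F) = -g + F*g (n(g, F) = F*g - g = -g + F*g)
L = 3 (L = 5 - 2 = 3)
K = -36 (K = -6*(-1 + 7) = -6*6 = -36)
Q(U) = 2 (Q(U) = 6 - 1*4 = 6 - 4 = 2)
C(I) = -⅕ (C(I) = -⅕*1 = -⅕)
X(R) = 5 - R (X(R) = 7 - (2 + R) = 7 + (-2 - R) = 5 - R)
C(-6)*X(K) = -(5 - 1*(-36))/5 = -(5 + 36)/5 = -⅕*41 = -41/5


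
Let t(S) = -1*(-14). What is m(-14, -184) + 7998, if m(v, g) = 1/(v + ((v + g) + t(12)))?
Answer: 1583603/198 ≈ 7998.0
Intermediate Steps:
t(S) = 14
m(v, g) = 1/(14 + g + 2*v) (m(v, g) = 1/(v + ((v + g) + 14)) = 1/(v + ((g + v) + 14)) = 1/(v + (14 + g + v)) = 1/(14 + g + 2*v))
m(-14, -184) + 7998 = 1/(14 - 184 + 2*(-14)) + 7998 = 1/(14 - 184 - 28) + 7998 = 1/(-198) + 7998 = -1/198 + 7998 = 1583603/198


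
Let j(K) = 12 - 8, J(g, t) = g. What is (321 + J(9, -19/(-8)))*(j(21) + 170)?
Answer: 57420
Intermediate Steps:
j(K) = 4
(321 + J(9, -19/(-8)))*(j(21) + 170) = (321 + 9)*(4 + 170) = 330*174 = 57420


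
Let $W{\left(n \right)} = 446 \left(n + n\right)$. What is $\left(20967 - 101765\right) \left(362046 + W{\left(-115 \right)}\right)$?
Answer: $-20964333868$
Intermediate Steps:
$W{\left(n \right)} = 892 n$ ($W{\left(n \right)} = 446 \cdot 2 n = 892 n$)
$\left(20967 - 101765\right) \left(362046 + W{\left(-115 \right)}\right) = \left(20967 - 101765\right) \left(362046 + 892 \left(-115\right)\right) = - 80798 \left(362046 - 102580\right) = \left(-80798\right) 259466 = -20964333868$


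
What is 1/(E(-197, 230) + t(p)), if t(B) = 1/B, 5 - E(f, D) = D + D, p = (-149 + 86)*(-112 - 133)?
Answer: -15435/7022924 ≈ -0.0021978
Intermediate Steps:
p = 15435 (p = -63*(-245) = 15435)
E(f, D) = 5 - 2*D (E(f, D) = 5 - (D + D) = 5 - 2*D)
1/(E(-197, 230) + t(p)) = 1/((5 - 2*230) + 1/15435) = 1/((5 - 460) + 1/15435) = 1/(-455 + 1/15435) = 1/(-7022924/15435) = -15435/7022924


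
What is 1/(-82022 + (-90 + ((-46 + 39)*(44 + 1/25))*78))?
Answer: -25/2653946 ≈ -9.4199e-6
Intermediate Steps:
1/(-82022 + (-90 + ((-46 + 39)*(44 + 1/25))*78)) = 1/(-82022 + (-90 - 7*(44 + 1/25)*78)) = 1/(-82022 + (-90 - 7*1101/25*78)) = 1/(-82022 + (-90 - 7707/25*78)) = 1/(-82022 + (-90 - 601146/25)) = 1/(-82022 - 603396/25) = 1/(-2653946/25) = -25/2653946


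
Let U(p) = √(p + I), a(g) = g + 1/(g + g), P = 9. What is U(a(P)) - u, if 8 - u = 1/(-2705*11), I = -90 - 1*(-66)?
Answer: -238041/29755 + I*√538/6 ≈ -8.0 + 3.8658*I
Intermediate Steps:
I = -24 (I = -90 + 66 = -24)
a(g) = g + 1/(2*g)
U(p) = √(-24 + p) (U(p) = √(p - 24) = √(-24 + p))
u = 238041/29755 (u = 8 - 1/((-2705*11)) = 8 - 1/(-29755) = 8 - 1*(-1/29755) = 8 + 1/29755 = 238041/29755 ≈ 8.0000)
U(a(P)) - u = √(-24 + (9 + (½)/9)) - 1*238041/29755 = √(-24 + (9 + (½)*(⅑))) - 238041/29755 = √(-24 + (9 + 1/18)) - 238041/29755 = √(-24 + 163/18) - 238041/29755 = √(-269/18) - 238041/29755 = I*√538/6 - 238041/29755 = -238041/29755 + I*√538/6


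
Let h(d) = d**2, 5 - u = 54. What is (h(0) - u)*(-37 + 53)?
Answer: 784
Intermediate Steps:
u = -49 (u = 5 - 1*54 = 5 - 54 = -49)
(h(0) - u)*(-37 + 53) = (0**2 - 1*(-49))*(-37 + 53) = (0 + 49)*16 = 49*16 = 784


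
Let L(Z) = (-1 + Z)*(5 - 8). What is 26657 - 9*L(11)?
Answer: 26927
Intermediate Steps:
L(Z) = 3 - 3*Z (L(Z) = (-1 + Z)*(-3) = 3 - 3*Z)
26657 - 9*L(11) = 26657 - 9*(3 - 3*11) = 26657 - 9*(3 - 33) = 26657 - 9*(-30) = 26657 - 1*(-270) = 26657 + 270 = 26927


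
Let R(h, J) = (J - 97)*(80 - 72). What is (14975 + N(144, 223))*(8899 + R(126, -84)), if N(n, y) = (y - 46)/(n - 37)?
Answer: 11940242402/107 ≈ 1.1159e+8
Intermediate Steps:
N(n, y) = (-46 + y)/(-37 + n)
R(h, J) = -776 + 8*J (R(h, J) = (-97 + J)*8 = -776 + 8*J)
(14975 + N(144, 223))*(8899 + R(126, -84)) = (14975 + (-46 + 223)/(-37 + 144))*(8899 + (-776 + 8*(-84))) = (14975 + 177/107)*(8899 + (-776 - 672)) = (14975 + (1/107)*177)*(8899 - 1448) = (14975 + 177/107)*7451 = (1602502/107)*7451 = 11940242402/107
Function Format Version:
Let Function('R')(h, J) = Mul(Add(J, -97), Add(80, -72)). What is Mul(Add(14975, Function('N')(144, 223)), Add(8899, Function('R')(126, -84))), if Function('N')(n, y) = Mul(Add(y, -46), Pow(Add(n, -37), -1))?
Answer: Rational(11940242402, 107) ≈ 1.1159e+8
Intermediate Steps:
Function('N')(n, y) = Mul(Pow(Add(-37, n), -1), Add(-46, y)) (Function('N')(n, y) = Mul(Add(-46, y), Pow(Add(-37, n), -1)) = Mul(Pow(Add(-37, n), -1), Add(-46, y)))
Function('R')(h, J) = Add(-776, Mul(8, J)) (Function('R')(h, J) = Mul(Add(-97, J), 8) = Add(-776, Mul(8, J)))
Mul(Add(14975, Function('N')(144, 223)), Add(8899, Function('R')(126, -84))) = Mul(Add(14975, Mul(Pow(Add(-37, 144), -1), Add(-46, 223))), Add(8899, Add(-776, Mul(8, -84)))) = Mul(Add(14975, Mul(Pow(107, -1), 177)), Add(8899, Add(-776, -672))) = Mul(Add(14975, Mul(Rational(1, 107), 177)), Add(8899, -1448)) = Mul(Add(14975, Rational(177, 107)), 7451) = Mul(Rational(1602502, 107), 7451) = Rational(11940242402, 107)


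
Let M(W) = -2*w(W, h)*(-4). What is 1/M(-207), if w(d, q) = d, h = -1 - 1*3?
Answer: -1/1656 ≈ -0.00060386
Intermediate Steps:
h = -4 (h = -1 - 3 = -4)
M(W) = 8*W (M(W) = -2*W*(-4) = 8*W)
1/M(-207) = 1/(8*(-207)) = 1/(-1656) = -1/1656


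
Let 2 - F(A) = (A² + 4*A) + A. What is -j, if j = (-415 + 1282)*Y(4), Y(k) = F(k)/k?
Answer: 14739/2 ≈ 7369.5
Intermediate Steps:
F(A) = 2 - A² - 5*A (F(A) = 2 - ((A² + 4*A) + A) = 2 - (A² + 5*A) = 2 + (-A² - 5*A) = 2 - A² - 5*A)
Y(k) = (2 - k² - 5*k)/k
j = -14739/2 (j = (-415 + 1282)*(-5 - 1*4 + 2/4) = 867*(-5 - 4 + 2*(¼)) = 867*(-5 - 4 + ½) = 867*(-17/2) = -14739/2 ≈ -7369.5)
-j = -1*(-14739/2) = 14739/2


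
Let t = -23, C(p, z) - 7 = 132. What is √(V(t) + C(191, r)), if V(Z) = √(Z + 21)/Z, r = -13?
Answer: √(73531 - 23*I*√2)/23 ≈ 11.79 - 0.0026077*I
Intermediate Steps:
C(p, z) = 139 (C(p, z) = 7 + 132 = 139)
V(Z) = √(21 + Z)/Z
√(V(t) + C(191, r)) = √(√(21 - 23)/(-23) + 139) = √(-I*√2/23 + 139) = √(139 - I*√2/23)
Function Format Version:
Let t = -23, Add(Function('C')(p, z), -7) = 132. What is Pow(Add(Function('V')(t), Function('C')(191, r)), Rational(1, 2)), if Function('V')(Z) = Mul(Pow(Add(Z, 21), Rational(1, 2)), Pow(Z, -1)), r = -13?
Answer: Mul(Rational(1, 23), Pow(Add(73531, Mul(-23, I, Pow(2, Rational(1, 2)))), Rational(1, 2))) ≈ Add(11.790, Mul(-0.0026077, I))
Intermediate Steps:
Function('C')(p, z) = 139 (Function('C')(p, z) = Add(7, 132) = 139)
Function('V')(Z) = Mul(Pow(Z, -1), Pow(Add(21, Z), Rational(1, 2))) (Function('V')(Z) = Mul(Pow(Add(21, Z), Rational(1, 2)), Pow(Z, -1)) = Mul(Pow(Z, -1), Pow(Add(21, Z), Rational(1, 2))))
Pow(Add(Function('V')(t), Function('C')(191, r)), Rational(1, 2)) = Pow(Add(Mul(Pow(-23, -1), Pow(Add(21, -23), Rational(1, 2))), 139), Rational(1, 2)) = Pow(Add(Mul(Rational(-1, 23), Pow(-2, Rational(1, 2))), 139), Rational(1, 2)) = Pow(Add(Mul(Rational(-1, 23), Mul(I, Pow(2, Rational(1, 2)))), 139), Rational(1, 2)) = Pow(Add(Mul(Rational(-1, 23), I, Pow(2, Rational(1, 2))), 139), Rational(1, 2)) = Pow(Add(139, Mul(Rational(-1, 23), I, Pow(2, Rational(1, 2)))), Rational(1, 2))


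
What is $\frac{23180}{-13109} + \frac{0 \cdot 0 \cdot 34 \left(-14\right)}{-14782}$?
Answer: $- \frac{23180}{13109} \approx -1.7683$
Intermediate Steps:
$\frac{23180}{-13109} + \frac{0 \cdot 0 \cdot 34 \left(-14\right)}{-14782} = 23180 \left(- \frac{1}{13109}\right) + 0 \cdot 34 \left(-14\right) \left(- \frac{1}{14782}\right) = - \frac{23180}{13109} + 0 \left(-14\right) \left(- \frac{1}{14782}\right) = - \frac{23180}{13109} + 0 \left(- \frac{1}{14782}\right) = - \frac{23180}{13109} + 0 = - \frac{23180}{13109}$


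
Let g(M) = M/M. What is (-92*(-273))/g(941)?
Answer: 25116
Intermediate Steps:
g(M) = 1
(-92*(-273))/g(941) = -92*(-273)/1 = 25116*1 = 25116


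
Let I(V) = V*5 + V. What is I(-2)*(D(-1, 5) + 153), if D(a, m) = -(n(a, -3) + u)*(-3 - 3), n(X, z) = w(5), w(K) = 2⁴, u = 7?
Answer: -3492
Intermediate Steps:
w(K) = 16
n(X, z) = 16
I(V) = 6*V (I(V) = 5*V + V = 6*V)
D(a, m) = 138 (D(a, m) = -(16 + 7)*(-3 - 3) = -23*(-6) = -1*(-138) = 138)
I(-2)*(D(-1, 5) + 153) = (6*(-2))*(138 + 153) = -12*291 = -3492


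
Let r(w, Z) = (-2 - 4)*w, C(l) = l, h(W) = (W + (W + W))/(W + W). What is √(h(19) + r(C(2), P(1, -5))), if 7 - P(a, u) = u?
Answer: I*√42/2 ≈ 3.2404*I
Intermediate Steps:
P(a, u) = 7 - u
h(W) = 3/2 (h(W) = (W + 2*W)/((2*W)) = (3*W)*(1/(2*W)) = 3/2)
r(w, Z) = -6*w
√(h(19) + r(C(2), P(1, -5))) = √(3/2 - 6*2) = √(3/2 - 12) = √(-21/2) = I*√42/2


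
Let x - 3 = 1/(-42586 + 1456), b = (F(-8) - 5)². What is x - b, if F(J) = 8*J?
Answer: -195696541/41130 ≈ -4758.0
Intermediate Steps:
b = 4761 (b = (8*(-8) - 5)² = (-64 - 5)² = (-69)² = 4761)
x = 123389/41130 (x = 3 + 1/(-42586 + 1456) = 3 + 1/(-41130) = 3 - 1/41130 = 123389/41130 ≈ 3.0000)
x - b = 123389/41130 - 1*4761 = 123389/41130 - 4761 = -195696541/41130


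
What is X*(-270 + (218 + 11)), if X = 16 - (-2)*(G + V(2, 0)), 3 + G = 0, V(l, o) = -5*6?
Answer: 2050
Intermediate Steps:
V(l, o) = -30
G = -3 (G = -3 + 0 = -3)
X = -50 (X = 16 - (-2)*(-3 - 30) = 16 - (-2)*(-33) = 16 - 1*66 = 16 - 66 = -50)
X*(-270 + (218 + 11)) = -50*(-270 + (218 + 11)) = -50*(-270 + 229) = -50*(-41) = 2050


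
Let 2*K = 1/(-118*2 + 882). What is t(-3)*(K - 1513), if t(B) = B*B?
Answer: -17593155/1292 ≈ -13617.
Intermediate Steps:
t(B) = B²
K = 1/1292 (K = 1/(2*(-118*2 + 882)) = 1/(2*(-236 + 882)) = (½)/646 = (½)*(1/646) = 1/1292 ≈ 0.00077399)
t(-3)*(K - 1513) = (-3)²*(1/1292 - 1513) = 9*(-1954795/1292) = -17593155/1292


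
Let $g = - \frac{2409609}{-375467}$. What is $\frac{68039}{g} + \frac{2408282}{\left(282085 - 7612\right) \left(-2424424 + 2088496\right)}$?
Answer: $\frac{392576480017482003389}{37028929747859316} \approx 10602.0$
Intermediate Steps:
$g = \frac{2409609}{375467}$ ($g = \left(-2409609\right) \left(- \frac{1}{375467}\right) = \frac{2409609}{375467} \approx 6.4176$)
$\frac{68039}{g} + \frac{2408282}{\left(282085 - 7612\right) \left(-2424424 + 2088496\right)} = \frac{68039}{\frac{2409609}{375467}} + \frac{2408282}{\left(282085 - 7612\right) \left(-2424424 + 2088496\right)} = 68039 \cdot \frac{375467}{2409609} + \frac{2408282}{274473 \left(-335928\right)} = \frac{25546399213}{2409609} + \frac{2408282}{-92203165944} = \frac{25546399213}{2409609} + 2408282 \left(- \frac{1}{92203165944}\right) = \frac{25546399213}{2409609} - \frac{1204141}{46101582972} = \frac{392576480017482003389}{37028929747859316}$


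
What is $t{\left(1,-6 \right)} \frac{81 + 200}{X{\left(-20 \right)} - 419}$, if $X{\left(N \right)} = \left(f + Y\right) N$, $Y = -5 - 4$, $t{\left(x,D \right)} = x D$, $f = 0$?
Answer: $\frac{1686}{239} \approx 7.0544$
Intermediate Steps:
$t{\left(x,D \right)} = D x$
$Y = -9$ ($Y = -5 - 4 = -9$)
$X{\left(N \right)} = - 9 N$ ($X{\left(N \right)} = \left(0 - 9\right) N = - 9 N$)
$t{\left(1,-6 \right)} \frac{81 + 200}{X{\left(-20 \right)} - 419} = \left(-6\right) 1 \frac{81 + 200}{\left(-9\right) \left(-20\right) - 419} = - 6 \frac{281}{180 - 419} = - 6 \frac{281}{-239} = - 6 \cdot 281 \left(- \frac{1}{239}\right) = \left(-6\right) \left(- \frac{281}{239}\right) = \frac{1686}{239}$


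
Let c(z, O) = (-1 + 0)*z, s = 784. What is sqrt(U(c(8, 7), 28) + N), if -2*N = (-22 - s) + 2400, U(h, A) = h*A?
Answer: I*sqrt(1021) ≈ 31.953*I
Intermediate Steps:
c(z, O) = -z
U(h, A) = A*h
N = -797 (N = -((-22 - 1*784) + 2400)/2 = -((-22 - 784) + 2400)/2 = -(-806 + 2400)/2 = -1/2*1594 = -797)
sqrt(U(c(8, 7), 28) + N) = sqrt(28*(-1*8) - 797) = sqrt(28*(-8) - 797) = sqrt(-224 - 797) = sqrt(-1021) = I*sqrt(1021)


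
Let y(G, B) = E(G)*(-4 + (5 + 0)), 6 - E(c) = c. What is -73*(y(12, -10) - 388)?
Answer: 28762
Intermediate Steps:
E(c) = 6 - c
y(G, B) = 6 - G (y(G, B) = (6 - G)*(-4 + (5 + 0)) = (6 - G)*(-4 + 5) = (6 - G)*1 = 6 - G)
-73*(y(12, -10) - 388) = -73*((6 - 1*12) - 388) = -73*((6 - 12) - 388) = -73*(-6 - 388) = -73*(-394) = 28762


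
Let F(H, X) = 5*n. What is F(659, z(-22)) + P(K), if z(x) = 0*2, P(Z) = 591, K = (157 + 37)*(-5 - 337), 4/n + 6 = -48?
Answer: 15947/27 ≈ 590.63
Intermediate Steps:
n = -2/27 (n = 4/(-6 - 48) = 4/(-54) = 4*(-1/54) = -2/27 ≈ -0.074074)
K = -66348 (K = 194*(-342) = -66348)
z(x) = 0
F(H, X) = -10/27 (F(H, X) = 5*(-2/27) = -10/27)
F(659, z(-22)) + P(K) = -10/27 + 591 = 15947/27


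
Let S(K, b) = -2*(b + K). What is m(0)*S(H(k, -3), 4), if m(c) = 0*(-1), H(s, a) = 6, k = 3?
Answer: 0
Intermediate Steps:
m(c) = 0
S(K, b) = -2*K - 2*b (S(K, b) = -2*(K + b) = -2*K - 2*b)
m(0)*S(H(k, -3), 4) = 0*(-2*6 - 2*4) = 0*(-12 - 8) = 0*(-20) = 0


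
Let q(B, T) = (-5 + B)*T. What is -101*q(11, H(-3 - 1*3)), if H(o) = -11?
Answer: 6666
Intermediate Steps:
q(B, T) = T*(-5 + B)
-101*q(11, H(-3 - 1*3)) = -(-1111)*(-5 + 11) = -(-1111)*6 = -101*(-66) = 6666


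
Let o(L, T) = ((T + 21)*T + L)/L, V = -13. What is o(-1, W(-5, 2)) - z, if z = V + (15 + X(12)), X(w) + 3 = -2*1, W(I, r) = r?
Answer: -42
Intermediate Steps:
X(w) = -5 (X(w) = -3 - 2*1 = -3 - 2 = -5)
o(L, T) = (L + T*(21 + T))/L (o(L, T) = ((21 + T)*T + L)/L = (T*(21 + T) + L)/L = (L + T*(21 + T))/L)
z = -3 (z = -13 + (15 - 5) = -13 + 10 = -3)
o(-1, W(-5, 2)) - z = (-1 + 2² + 21*2)/(-1) - 1*(-3) = -(-1 + 4 + 42) + 3 = -1*45 + 3 = -45 + 3 = -42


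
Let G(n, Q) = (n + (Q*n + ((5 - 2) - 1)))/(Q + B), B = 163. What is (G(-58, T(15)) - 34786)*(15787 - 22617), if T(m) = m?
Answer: 21148528110/89 ≈ 2.3762e+8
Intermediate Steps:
G(n, Q) = (2 + n + Q*n)/(163 + Q) (G(n, Q) = (n + (Q*n + ((5 - 2) - 1)))/(Q + 163) = (n + (Q*n + (3 - 1)))/(163 + Q) = (n + (Q*n + 2))/(163 + Q) = (n + (2 + Q*n))/(163 + Q) = (2 + n + Q*n)/(163 + Q))
(G(-58, T(15)) - 34786)*(15787 - 22617) = ((2 - 58 + 15*(-58))/(163 + 15) - 34786)*(15787 - 22617) = ((2 - 58 - 870)/178 - 34786)*(-6830) = ((1/178)*(-926) - 34786)*(-6830) = (-463/89 - 34786)*(-6830) = -3096417/89*(-6830) = 21148528110/89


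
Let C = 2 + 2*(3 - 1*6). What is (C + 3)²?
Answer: 1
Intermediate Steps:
C = -4 (C = 2 + 2*(3 - 6) = 2 + 2*(-3) = 2 - 6 = -4)
(C + 3)² = (-4 + 3)² = (-1)² = 1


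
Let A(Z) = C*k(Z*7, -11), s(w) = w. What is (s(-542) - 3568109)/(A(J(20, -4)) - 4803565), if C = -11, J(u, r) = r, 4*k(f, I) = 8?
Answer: 3568651/4803587 ≈ 0.74291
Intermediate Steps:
k(f, I) = 2 (k(f, I) = (¼)*8 = 2)
A(Z) = -22 (A(Z) = -11*2 = -22)
(s(-542) - 3568109)/(A(J(20, -4)) - 4803565) = (-542 - 3568109)/(-22 - 4803565) = -3568651/(-4803587) = -3568651*(-1/4803587) = 3568651/4803587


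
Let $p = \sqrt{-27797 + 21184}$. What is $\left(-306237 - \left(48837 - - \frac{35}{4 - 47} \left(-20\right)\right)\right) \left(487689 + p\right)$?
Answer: $- \frac{7446465793698}{43} - \frac{15268882 i \sqrt{6613}}{43} \approx -1.7317 \cdot 10^{11} - 2.8876 \cdot 10^{7} i$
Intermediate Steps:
$p = i \sqrt{6613}$ ($p = \sqrt{-6613} = i \sqrt{6613} \approx 81.32 i$)
$\left(-306237 - \left(48837 - - \frac{35}{4 - 47} \left(-20\right)\right)\right) \left(487689 + p\right) = \left(-306237 - \left(48837 - - \frac{35}{4 - 47} \left(-20\right)\right)\right) \left(487689 + i \sqrt{6613}\right) = \left(-306237 - \left(48837 - - \frac{35}{-43} \left(-20\right)\right)\right) \left(487689 + i \sqrt{6613}\right) = \left(-306237 - \left(48837 - \left(-35\right) \left(- \frac{1}{43}\right) \left(-20\right)\right)\right) \left(487689 + i \sqrt{6613}\right) = \left(-306237 + \left(\frac{35}{43} \left(-20\right) - 48837\right)\right) \left(487689 + i \sqrt{6613}\right) = \left(-306237 - \frac{2100691}{43}\right) \left(487689 + i \sqrt{6613}\right) = - \frac{15268882 \left(487689 + i \sqrt{6613}\right)}{43} = - \frac{7446465793698}{43} - \frac{15268882 i \sqrt{6613}}{43}$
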